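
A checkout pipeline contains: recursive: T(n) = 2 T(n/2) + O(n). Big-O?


Reasoning: master theorem case 2 (merge-sort recurrence)
Complexity: O(n log n)

O(n log n)


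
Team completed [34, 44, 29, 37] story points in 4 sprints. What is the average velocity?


Formula: Avg velocity = Total points / Number of sprints
Points: [34, 44, 29, 37]
Sum = 34 + 44 + 29 + 37 = 144
Avg velocity = 144 / 4 = 36.0 points/sprint

36.0 points/sprint


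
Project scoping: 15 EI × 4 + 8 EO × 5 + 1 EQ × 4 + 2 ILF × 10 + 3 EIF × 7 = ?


UFP = EI*4 + EO*5 + EQ*4 + ILF*10 + EIF*7
UFP = 15*4 + 8*5 + 1*4 + 2*10 + 3*7
UFP = 60 + 40 + 4 + 20 + 21
UFP = 145

145


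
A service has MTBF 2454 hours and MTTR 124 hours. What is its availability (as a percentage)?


Availability = MTBF / (MTBF + MTTR)
Availability = 2454 / (2454 + 124)
Availability = 2454 / 2578
Availability = 95.1901%

95.1901%


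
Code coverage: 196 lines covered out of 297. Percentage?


Coverage = covered / total * 100
Coverage = 196 / 297 * 100
Coverage = 65.99%

65.99%


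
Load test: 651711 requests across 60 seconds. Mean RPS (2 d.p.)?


Formula: throughput = requests / seconds
throughput = 651711 / 60
throughput = 10861.85 requests/second

10861.85 requests/second


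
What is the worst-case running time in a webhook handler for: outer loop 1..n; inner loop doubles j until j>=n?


Reasoning: linear outer times logarithmic inner
Complexity: O(n log n)

O(n log n)


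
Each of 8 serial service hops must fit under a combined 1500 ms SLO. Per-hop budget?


Formula: per_stage = total_budget / stages
per_stage = 1500 / 8
per_stage = 187.5 ms

187.5 ms


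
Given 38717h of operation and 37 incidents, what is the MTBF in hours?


Formula: MTBF = Total operating time / Number of failures
MTBF = 38717 / 37
MTBF = 1046.41 hours

1046.41 hours


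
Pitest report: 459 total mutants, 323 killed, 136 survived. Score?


Mutation score = killed / total * 100
Mutation score = 323 / 459 * 100
Mutation score = 70.37%

70.37%


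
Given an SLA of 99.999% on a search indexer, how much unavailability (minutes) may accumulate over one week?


Formula: allowed downtime = period * (100 - SLA) / 100
Period (week) = 10080 minutes
Unavailability fraction = (100 - 99.999) / 100
Allowed downtime = 10080 * (100 - 99.999) / 100
Allowed downtime = 0.1008 minutes

0.1008 minutes


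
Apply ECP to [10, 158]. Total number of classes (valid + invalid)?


Valid range: [10, 158]
Class 1: x < 10 — invalid
Class 2: 10 ≤ x ≤ 158 — valid
Class 3: x > 158 — invalid
Total equivalence classes: 3

3 equivalence classes


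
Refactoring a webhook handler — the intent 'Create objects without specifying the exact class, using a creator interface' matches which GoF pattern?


This matches the Factory Method pattern

Factory Method


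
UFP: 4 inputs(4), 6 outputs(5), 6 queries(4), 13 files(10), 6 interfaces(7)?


UFP = EI*4 + EO*5 + EQ*4 + ILF*10 + EIF*7
UFP = 4*4 + 6*5 + 6*4 + 13*10 + 6*7
UFP = 16 + 30 + 24 + 130 + 42
UFP = 242

242


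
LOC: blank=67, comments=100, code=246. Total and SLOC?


Total LOC = blank + comment + code
Total LOC = 67 + 100 + 246 = 413
SLOC (source only) = code = 246

Total LOC: 413, SLOC: 246


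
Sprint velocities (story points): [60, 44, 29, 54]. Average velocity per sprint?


Formula: Avg velocity = Total points / Number of sprints
Points: [60, 44, 29, 54]
Sum = 60 + 44 + 29 + 54 = 187
Avg velocity = 187 / 4 = 46.75 points/sprint

46.75 points/sprint


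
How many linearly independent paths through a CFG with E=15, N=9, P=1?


Formula: V(G) = E - N + 2P
V(G) = 15 - 9 + 2*1
V(G) = 6 + 2
V(G) = 8

8


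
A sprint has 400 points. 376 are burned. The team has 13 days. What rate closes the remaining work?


Formula: Required rate = Remaining points / Days left
Remaining = 400 - 376 = 24 points
Required rate = 24 / 13 = 1.85 points/day

1.85 points/day


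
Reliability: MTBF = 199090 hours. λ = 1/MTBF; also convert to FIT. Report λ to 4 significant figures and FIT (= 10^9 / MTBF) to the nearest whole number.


Formula: λ = 1 / MTBF; FIT = λ × 1e9 = 1e9 / MTBF
λ = 1 / 199090 ≈ 5.023e-06 failures/hour
FIT = 1e9 / 199090 ≈ 5023 failures per 1e9 hours (nearest whole number)

λ = 5.023e-06 /h, FIT = 5023


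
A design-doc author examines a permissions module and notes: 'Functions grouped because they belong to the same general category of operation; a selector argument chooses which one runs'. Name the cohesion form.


Reasoning: Grouped by category of activity, not by data or sequence
Type: Logical cohesion

Logical cohesion


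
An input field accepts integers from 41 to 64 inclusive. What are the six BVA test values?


Range: [41, 64]
Boundaries: just below min, min, min+1, max-1, max, just above max
Values: [40, 41, 42, 63, 64, 65]

[40, 41, 42, 63, 64, 65]


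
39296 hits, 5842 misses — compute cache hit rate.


Formula: hit rate = hits / (hits + misses) * 100
hit rate = 39296 / (39296 + 5842) * 100
hit rate = 39296 / 45138 * 100
hit rate = 87.06%

87.06%


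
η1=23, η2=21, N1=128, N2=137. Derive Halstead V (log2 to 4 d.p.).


Formula: V = N * log2(η), where N = N1 + N2 and η = η1 + η2
η = 23 + 21 = 44
N = 128 + 137 = 265
log2(44) ≈ 5.4594
V = 265 * 5.4594 = 1446.74

1446.74


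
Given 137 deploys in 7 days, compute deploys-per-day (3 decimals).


Formula: deployments per day = releases / days
= 137 / 7
= 19.571 deploys/day
(equivalently, 137.0 deploys/week)

19.571 deploys/day


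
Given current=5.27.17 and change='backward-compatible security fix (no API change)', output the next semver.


Current: 5.27.17
Change category: 'backward-compatible security fix (no API change)' → patch bump
SemVer rule: patch bump → increment PATCH (MAJOR and MINOR unchanged)
New: 5.27.18

5.27.18


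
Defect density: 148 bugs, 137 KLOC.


Defect density = defects / KLOC
Defect density = 148 / 137
Defect density = 1.08 defects/KLOC

1.08 defects/KLOC


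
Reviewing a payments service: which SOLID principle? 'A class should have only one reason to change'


This describes the Single Responsibility Principle (SRP)

Single Responsibility Principle (SRP)


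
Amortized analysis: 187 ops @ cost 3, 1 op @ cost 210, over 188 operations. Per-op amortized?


Formula: Amortized cost = Total cost / Operations
Total cost = (187 * 3) + (1 * 210)
Total cost = 561 + 210 = 771
Amortized = 771 / 188 = 4.1011

4.1011


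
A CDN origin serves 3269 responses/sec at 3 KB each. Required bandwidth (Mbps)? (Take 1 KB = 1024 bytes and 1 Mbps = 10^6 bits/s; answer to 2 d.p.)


Formula: Mbps = payload_bytes * RPS * 8 / 1e6
Payload per request = 3 KB = 3 * 1024 = 3072 bytes
Total bytes/sec = 3072 * 3269 = 10042368
Total bits/sec = 10042368 * 8 = 80338944
Mbps = 80338944 / 1e6 = 80.34

80.34 Mbps


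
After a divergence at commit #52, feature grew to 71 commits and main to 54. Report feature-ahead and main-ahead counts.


Common ancestor: commit #52
feature commits after divergence: 71 - 52 = 19
main commits after divergence: 54 - 52 = 2
feature is 19 commits ahead of main
main is 2 commits ahead of feature

feature ahead: 19, main ahead: 2


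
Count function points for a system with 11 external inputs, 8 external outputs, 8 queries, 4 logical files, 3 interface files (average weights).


UFP = EI*4 + EO*5 + EQ*4 + ILF*10 + EIF*7
UFP = 11*4 + 8*5 + 8*4 + 4*10 + 3*7
UFP = 44 + 40 + 32 + 40 + 21
UFP = 177

177


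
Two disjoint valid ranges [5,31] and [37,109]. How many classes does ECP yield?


Valid ranges: [5,31] and [37,109]
Class 1: x < 5 — invalid
Class 2: 5 ≤ x ≤ 31 — valid
Class 3: 31 < x < 37 — invalid (gap between ranges)
Class 4: 37 ≤ x ≤ 109 — valid
Class 5: x > 109 — invalid
Total equivalence classes: 5

5 equivalence classes


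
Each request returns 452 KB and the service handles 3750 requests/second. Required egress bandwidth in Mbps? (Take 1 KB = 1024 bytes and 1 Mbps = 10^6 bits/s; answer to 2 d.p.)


Formula: Mbps = payload_bytes * RPS * 8 / 1e6
Payload per request = 452 KB = 452 * 1024 = 462848 bytes
Total bytes/sec = 462848 * 3750 = 1735680000
Total bits/sec = 1735680000 * 8 = 13885440000
Mbps = 13885440000 / 1e6 = 13885.44

13885.44 Mbps


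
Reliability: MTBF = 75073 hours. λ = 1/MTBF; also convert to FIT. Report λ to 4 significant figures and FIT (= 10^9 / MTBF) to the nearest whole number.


Formula: λ = 1 / MTBF; FIT = λ × 1e9 = 1e9 / MTBF
λ = 1 / 75073 ≈ 1.332e-05 failures/hour
FIT = 1e9 / 75073 ≈ 13320 failures per 1e9 hours (nearest whole number)

λ = 1.332e-05 /h, FIT = 13320


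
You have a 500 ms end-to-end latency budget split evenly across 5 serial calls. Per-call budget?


Formula: per_stage = total_budget / stages
per_stage = 500 / 5
per_stage = 100.0 ms

100.0 ms


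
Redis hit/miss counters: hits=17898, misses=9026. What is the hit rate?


Formula: hit rate = hits / (hits + misses) * 100
hit rate = 17898 / (17898 + 9026) * 100
hit rate = 17898 / 26924 * 100
hit rate = 66.48%

66.48%


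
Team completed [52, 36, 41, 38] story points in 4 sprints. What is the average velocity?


Formula: Avg velocity = Total points / Number of sprints
Points: [52, 36, 41, 38]
Sum = 52 + 36 + 41 + 38 = 167
Avg velocity = 167 / 4 = 41.75 points/sprint

41.75 points/sprint


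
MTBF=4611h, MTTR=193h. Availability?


Availability = MTBF / (MTBF + MTTR)
Availability = 4611 / (4611 + 193)
Availability = 4611 / 4804
Availability = 95.9825%

95.9825%


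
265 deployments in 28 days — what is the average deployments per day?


Formula: deployments per day = releases / days
= 265 / 28
= 9.464 deploys/day
(equivalently, 66.25 deploys/week)

9.464 deploys/day


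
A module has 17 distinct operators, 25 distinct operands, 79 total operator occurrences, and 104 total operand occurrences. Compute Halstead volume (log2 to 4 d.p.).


Formula: V = N * log2(η), where N = N1 + N2 and η = η1 + η2
η = 17 + 25 = 42
N = 79 + 104 = 183
log2(42) ≈ 5.3923
V = 183 * 5.3923 = 986.79

986.79


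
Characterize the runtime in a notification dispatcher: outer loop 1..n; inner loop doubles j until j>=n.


Reasoning: linear outer times logarithmic inner
Complexity: O(n log n)

O(n log n)


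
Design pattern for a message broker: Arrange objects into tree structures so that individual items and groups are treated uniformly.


This matches the Composite pattern

Composite


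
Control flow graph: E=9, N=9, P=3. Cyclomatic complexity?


Formula: V(G) = E - N + 2P
V(G) = 9 - 9 + 2*3
V(G) = 0 + 6
V(G) = 6

6


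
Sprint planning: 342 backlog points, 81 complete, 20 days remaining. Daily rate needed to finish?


Formula: Required rate = Remaining points / Days left
Remaining = 342 - 81 = 261 points
Required rate = 261 / 20 = 13.05 points/day

13.05 points/day


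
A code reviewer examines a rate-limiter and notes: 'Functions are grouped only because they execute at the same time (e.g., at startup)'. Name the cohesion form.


Reasoning: Related by timing only
Type: Temporal cohesion

Temporal cohesion


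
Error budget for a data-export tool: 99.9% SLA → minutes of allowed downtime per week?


Formula: allowed downtime = period * (100 - SLA) / 100
Period (week) = 10080 minutes
Unavailability fraction = (100 - 99.9) / 100
Allowed downtime = 10080 * (100 - 99.9) / 100
Allowed downtime = 10.08 minutes

10.08 minutes


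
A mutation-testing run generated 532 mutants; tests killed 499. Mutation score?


Mutation score = killed / total * 100
Mutation score = 499 / 532 * 100
Mutation score = 93.8%

93.8%


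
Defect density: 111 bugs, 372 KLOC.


Defect density = defects / KLOC
Defect density = 111 / 372
Defect density = 0.298 defects/KLOC

0.298 defects/KLOC


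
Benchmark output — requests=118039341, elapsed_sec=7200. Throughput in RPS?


Formula: throughput = requests / seconds
throughput = 118039341 / 7200
throughput = 16394.35 requests/second

16394.35 requests/second


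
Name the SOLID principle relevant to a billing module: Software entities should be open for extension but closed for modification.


This describes the Open/Closed Principle (OCP)

Open/Closed Principle (OCP)


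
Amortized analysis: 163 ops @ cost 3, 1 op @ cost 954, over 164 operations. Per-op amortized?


Formula: Amortized cost = Total cost / Operations
Total cost = (163 * 3) + (1 * 954)
Total cost = 489 + 954 = 1443
Amortized = 1443 / 164 = 8.7988

8.7988


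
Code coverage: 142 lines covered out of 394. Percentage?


Coverage = covered / total * 100
Coverage = 142 / 394 * 100
Coverage = 36.04%

36.04%


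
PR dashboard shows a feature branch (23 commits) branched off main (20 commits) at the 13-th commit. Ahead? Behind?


Common ancestor: commit #13
feature commits after divergence: 23 - 13 = 10
main commits after divergence: 20 - 13 = 7
feature is 10 commits ahead of main
main is 7 commits ahead of feature

feature ahead: 10, main ahead: 7


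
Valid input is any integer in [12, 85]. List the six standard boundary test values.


Range: [12, 85]
Boundaries: just below min, min, min+1, max-1, max, just above max
Values: [11, 12, 13, 84, 85, 86]

[11, 12, 13, 84, 85, 86]


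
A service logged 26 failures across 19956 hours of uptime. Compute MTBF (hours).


Formula: MTBF = Total operating time / Number of failures
MTBF = 19956 / 26
MTBF = 767.54 hours

767.54 hours


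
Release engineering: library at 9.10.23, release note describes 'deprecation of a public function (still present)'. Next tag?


Current: 9.10.23
Change category: 'deprecation of a public function (still present)' → minor bump
SemVer rule: minor bump → increment MINOR, reset PATCH to 0 (MAJOR unchanged)
New: 9.11.0

9.11.0


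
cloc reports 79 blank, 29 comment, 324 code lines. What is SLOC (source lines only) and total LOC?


Total LOC = blank + comment + code
Total LOC = 79 + 29 + 324 = 432
SLOC (source only) = code = 324

Total LOC: 432, SLOC: 324


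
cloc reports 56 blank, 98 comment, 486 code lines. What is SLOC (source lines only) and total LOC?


Total LOC = blank + comment + code
Total LOC = 56 + 98 + 486 = 640
SLOC (source only) = code = 486

Total LOC: 640, SLOC: 486


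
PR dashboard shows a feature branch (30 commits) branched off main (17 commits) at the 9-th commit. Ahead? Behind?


Common ancestor: commit #9
feature commits after divergence: 30 - 9 = 21
main commits after divergence: 17 - 9 = 8
feature is 21 commits ahead of main
main is 8 commits ahead of feature

feature ahead: 21, main ahead: 8


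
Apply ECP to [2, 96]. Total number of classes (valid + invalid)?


Valid range: [2, 96]
Class 1: x < 2 — invalid
Class 2: 2 ≤ x ≤ 96 — valid
Class 3: x > 96 — invalid
Total equivalence classes: 3

3 equivalence classes


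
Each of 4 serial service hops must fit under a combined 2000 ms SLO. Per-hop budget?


Formula: per_stage = total_budget / stages
per_stage = 2000 / 4
per_stage = 500.0 ms

500.0 ms


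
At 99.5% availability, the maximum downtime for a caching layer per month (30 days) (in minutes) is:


Formula: allowed downtime = period * (100 - SLA) / 100
Period (month (30 days)) = 43200 minutes
Unavailability fraction = (100 - 99.5) / 100
Allowed downtime = 43200 * (100 - 99.5) / 100
Allowed downtime = 216.0 minutes

216.0 minutes


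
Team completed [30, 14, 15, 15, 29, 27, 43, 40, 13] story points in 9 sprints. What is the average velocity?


Formula: Avg velocity = Total points / Number of sprints
Points: [30, 14, 15, 15, 29, 27, 43, 40, 13]
Sum = 30 + 14 + 15 + 15 + 29 + 27 + 43 + 40 + 13 = 226
Avg velocity = 226 / 9 = 25.11 points/sprint

25.11 points/sprint


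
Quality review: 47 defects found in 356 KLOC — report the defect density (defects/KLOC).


Defect density = defects / KLOC
Defect density = 47 / 356
Defect density = 0.132 defects/KLOC

0.132 defects/KLOC


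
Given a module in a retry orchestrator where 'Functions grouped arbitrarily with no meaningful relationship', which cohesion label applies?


Reasoning: Worst: random grouping
Type: Coincidental cohesion

Coincidental cohesion


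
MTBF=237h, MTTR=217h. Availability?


Availability = MTBF / (MTBF + MTTR)
Availability = 237 / (237 + 217)
Availability = 237 / 454
Availability = 52.2026%

52.2026%


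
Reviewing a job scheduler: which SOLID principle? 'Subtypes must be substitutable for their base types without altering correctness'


This describes the Liskov Substitution Principle (LSP)

Liskov Substitution Principle (LSP)


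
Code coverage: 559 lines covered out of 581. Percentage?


Coverage = covered / total * 100
Coverage = 559 / 581 * 100
Coverage = 96.21%

96.21%


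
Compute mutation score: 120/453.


Mutation score = killed / total * 100
Mutation score = 120 / 453 * 100
Mutation score = 26.49%

26.49%


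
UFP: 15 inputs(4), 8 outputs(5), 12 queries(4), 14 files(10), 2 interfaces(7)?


UFP = EI*4 + EO*5 + EQ*4 + ILF*10 + EIF*7
UFP = 15*4 + 8*5 + 12*4 + 14*10 + 2*7
UFP = 60 + 40 + 48 + 140 + 14
UFP = 302

302


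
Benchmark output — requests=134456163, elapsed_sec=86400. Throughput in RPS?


Formula: throughput = requests / seconds
throughput = 134456163 / 86400
throughput = 1556.21 requests/second

1556.21 requests/second


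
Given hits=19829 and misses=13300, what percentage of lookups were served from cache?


Formula: hit rate = hits / (hits + misses) * 100
hit rate = 19829 / (19829 + 13300) * 100
hit rate = 19829 / 33129 * 100
hit rate = 59.85%

59.85%


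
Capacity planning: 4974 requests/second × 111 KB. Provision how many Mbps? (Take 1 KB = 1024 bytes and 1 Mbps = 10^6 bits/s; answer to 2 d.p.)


Formula: Mbps = payload_bytes * RPS * 8 / 1e6
Payload per request = 111 KB = 111 * 1024 = 113664 bytes
Total bytes/sec = 113664 * 4974 = 565364736
Total bits/sec = 565364736 * 8 = 4522917888
Mbps = 4522917888 / 1e6 = 4522.92

4522.92 Mbps


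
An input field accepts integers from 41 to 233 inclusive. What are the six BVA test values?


Range: [41, 233]
Boundaries: just below min, min, min+1, max-1, max, just above max
Values: [40, 41, 42, 232, 233, 234]

[40, 41, 42, 232, 233, 234]


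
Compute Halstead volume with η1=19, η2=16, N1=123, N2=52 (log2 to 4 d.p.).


Formula: V = N * log2(η), where N = N1 + N2 and η = η1 + η2
η = 19 + 16 = 35
N = 123 + 52 = 175
log2(35) ≈ 5.1293
V = 175 * 5.1293 = 897.63

897.63


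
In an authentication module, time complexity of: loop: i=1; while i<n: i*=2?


Reasoning: i doubles each step so iterations are log2(n)
Complexity: O(log n)

O(log n)


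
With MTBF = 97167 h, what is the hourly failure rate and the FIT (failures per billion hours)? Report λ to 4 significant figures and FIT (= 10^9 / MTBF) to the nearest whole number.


Formula: λ = 1 / MTBF; FIT = λ × 1e9 = 1e9 / MTBF
λ = 1 / 97167 ≈ 1.029e-05 failures/hour
FIT = 1e9 / 97167 ≈ 10292 failures per 1e9 hours (nearest whole number)

λ = 1.029e-05 /h, FIT = 10292


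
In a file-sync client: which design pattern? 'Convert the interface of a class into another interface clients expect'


This matches the Adapter pattern

Adapter


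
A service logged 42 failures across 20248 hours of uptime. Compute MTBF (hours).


Formula: MTBF = Total operating time / Number of failures
MTBF = 20248 / 42
MTBF = 482.1 hours

482.1 hours


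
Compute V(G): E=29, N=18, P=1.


Formula: V(G) = E - N + 2P
V(G) = 29 - 18 + 2*1
V(G) = 11 + 2
V(G) = 13

13


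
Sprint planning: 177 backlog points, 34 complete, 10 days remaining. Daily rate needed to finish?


Formula: Required rate = Remaining points / Days left
Remaining = 177 - 34 = 143 points
Required rate = 143 / 10 = 14.3 points/day

14.3 points/day


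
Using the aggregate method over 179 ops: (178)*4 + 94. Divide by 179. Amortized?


Formula: Amortized cost = Total cost / Operations
Total cost = (178 * 4) + (1 * 94)
Total cost = 712 + 94 = 806
Amortized = 806 / 179 = 4.5028

4.5028


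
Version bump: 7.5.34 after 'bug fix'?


Current: 7.5.34
Change category: 'bug fix' → patch bump
SemVer rule: patch bump → increment PATCH (MAJOR and MINOR unchanged)
New: 7.5.35

7.5.35


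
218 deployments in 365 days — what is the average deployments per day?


Formula: deployments per day = releases / days
= 218 / 365
= 0.597 deploys/day
(equivalently, 4.18 deploys/week)

0.597 deploys/day


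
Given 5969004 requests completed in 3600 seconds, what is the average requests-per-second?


Formula: throughput = requests / seconds
throughput = 5969004 / 3600
throughput = 1658.06 requests/second

1658.06 requests/second


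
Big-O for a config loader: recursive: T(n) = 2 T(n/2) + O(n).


Reasoning: master theorem case 2 (merge-sort recurrence)
Complexity: O(n log n)

O(n log n)


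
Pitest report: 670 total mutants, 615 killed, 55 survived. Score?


Mutation score = killed / total * 100
Mutation score = 615 / 670 * 100
Mutation score = 91.79%

91.79%


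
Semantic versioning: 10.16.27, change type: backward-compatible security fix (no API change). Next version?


Current: 10.16.27
Change category: 'backward-compatible security fix (no API change)' → patch bump
SemVer rule: patch bump → increment PATCH (MAJOR and MINOR unchanged)
New: 10.16.28

10.16.28


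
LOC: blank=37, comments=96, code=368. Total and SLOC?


Total LOC = blank + comment + code
Total LOC = 37 + 96 + 368 = 501
SLOC (source only) = code = 368

Total LOC: 501, SLOC: 368


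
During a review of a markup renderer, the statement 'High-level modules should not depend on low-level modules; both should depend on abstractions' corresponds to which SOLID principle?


This describes the Dependency Inversion Principle (DIP)

Dependency Inversion Principle (DIP)


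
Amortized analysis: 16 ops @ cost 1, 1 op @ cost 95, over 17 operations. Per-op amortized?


Formula: Amortized cost = Total cost / Operations
Total cost = (16 * 1) + (1 * 95)
Total cost = 16 + 95 = 111
Amortized = 111 / 17 = 6.5294

6.5294


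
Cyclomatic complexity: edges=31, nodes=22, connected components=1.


Formula: V(G) = E - N + 2P
V(G) = 31 - 22 + 2*1
V(G) = 9 + 2
V(G) = 11

11


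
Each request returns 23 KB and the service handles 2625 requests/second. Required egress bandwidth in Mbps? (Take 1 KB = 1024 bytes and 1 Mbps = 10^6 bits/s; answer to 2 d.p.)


Formula: Mbps = payload_bytes * RPS * 8 / 1e6
Payload per request = 23 KB = 23 * 1024 = 23552 bytes
Total bytes/sec = 23552 * 2625 = 61824000
Total bits/sec = 61824000 * 8 = 494592000
Mbps = 494592000 / 1e6 = 494.59

494.59 Mbps


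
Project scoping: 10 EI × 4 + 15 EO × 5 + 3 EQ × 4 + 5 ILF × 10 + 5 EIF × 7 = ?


UFP = EI*4 + EO*5 + EQ*4 + ILF*10 + EIF*7
UFP = 10*4 + 15*5 + 3*4 + 5*10 + 5*7
UFP = 40 + 75 + 12 + 50 + 35
UFP = 212

212


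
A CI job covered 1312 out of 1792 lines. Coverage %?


Coverage = covered / total * 100
Coverage = 1312 / 1792 * 100
Coverage = 73.21%

73.21%


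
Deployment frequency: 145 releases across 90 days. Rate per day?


Formula: deployments per day = releases / days
= 145 / 90
= 1.611 deploys/day
(equivalently, 11.28 deploys/week)

1.611 deploys/day


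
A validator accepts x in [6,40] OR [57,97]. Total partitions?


Valid ranges: [6,40] and [57,97]
Class 1: x < 6 — invalid
Class 2: 6 ≤ x ≤ 40 — valid
Class 3: 40 < x < 57 — invalid (gap between ranges)
Class 4: 57 ≤ x ≤ 97 — valid
Class 5: x > 97 — invalid
Total equivalence classes: 5

5 equivalence classes


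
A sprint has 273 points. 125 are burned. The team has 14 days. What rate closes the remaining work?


Formula: Required rate = Remaining points / Days left
Remaining = 273 - 125 = 148 points
Required rate = 148 / 14 = 10.57 points/day

10.57 points/day


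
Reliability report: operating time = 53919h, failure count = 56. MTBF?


Formula: MTBF = Total operating time / Number of failures
MTBF = 53919 / 56
MTBF = 962.84 hours

962.84 hours


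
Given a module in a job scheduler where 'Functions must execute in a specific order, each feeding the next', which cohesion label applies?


Reasoning: Output of one is input to next
Type: Sequential cohesion

Sequential cohesion


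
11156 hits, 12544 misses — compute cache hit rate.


Formula: hit rate = hits / (hits + misses) * 100
hit rate = 11156 / (11156 + 12544) * 100
hit rate = 11156 / 23700 * 100
hit rate = 47.07%

47.07%


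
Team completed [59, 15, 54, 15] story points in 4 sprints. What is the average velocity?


Formula: Avg velocity = Total points / Number of sprints
Points: [59, 15, 54, 15]
Sum = 59 + 15 + 54 + 15 = 143
Avg velocity = 143 / 4 = 35.75 points/sprint

35.75 points/sprint


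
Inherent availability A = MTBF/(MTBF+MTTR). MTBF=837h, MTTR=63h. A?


Availability = MTBF / (MTBF + MTTR)
Availability = 837 / (837 + 63)
Availability = 837 / 900
Availability = 93.0%

93.0%


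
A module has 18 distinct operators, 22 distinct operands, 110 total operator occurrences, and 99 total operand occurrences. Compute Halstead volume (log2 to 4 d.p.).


Formula: V = N * log2(η), where N = N1 + N2 and η = η1 + η2
η = 18 + 22 = 40
N = 110 + 99 = 209
log2(40) ≈ 5.3219
V = 209 * 5.3219 = 1112.28

1112.28


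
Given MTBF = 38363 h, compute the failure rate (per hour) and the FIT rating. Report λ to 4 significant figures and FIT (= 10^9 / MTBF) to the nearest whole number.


Formula: λ = 1 / MTBF; FIT = λ × 1e9 = 1e9 / MTBF
λ = 1 / 38363 ≈ 2.607e-05 failures/hour
FIT = 1e9 / 38363 ≈ 26067 failures per 1e9 hours (nearest whole number)

λ = 2.607e-05 /h, FIT = 26067


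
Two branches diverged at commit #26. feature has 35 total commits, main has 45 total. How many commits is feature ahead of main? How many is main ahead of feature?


Common ancestor: commit #26
feature commits after divergence: 35 - 26 = 9
main commits after divergence: 45 - 26 = 19
feature is 9 commits ahead of main
main is 19 commits ahead of feature

feature ahead: 9, main ahead: 19


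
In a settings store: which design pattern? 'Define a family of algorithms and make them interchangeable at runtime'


This matches the Strategy pattern

Strategy


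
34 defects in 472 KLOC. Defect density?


Defect density = defects / KLOC
Defect density = 34 / 472
Defect density = 0.072 defects/KLOC

0.072 defects/KLOC


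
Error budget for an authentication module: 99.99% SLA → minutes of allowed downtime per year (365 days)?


Formula: allowed downtime = period * (100 - SLA) / 100
Period (year (365 days)) = 525600 minutes
Unavailability fraction = (100 - 99.99) / 100
Allowed downtime = 525600 * (100 - 99.99) / 100
Allowed downtime = 52.56 minutes

52.56 minutes


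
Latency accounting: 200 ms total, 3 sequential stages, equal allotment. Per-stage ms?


Formula: per_stage = total_budget / stages
per_stage = 200 / 3
per_stage = 66.67 ms

66.67 ms


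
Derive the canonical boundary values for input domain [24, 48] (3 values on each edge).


Range: [24, 48]
Boundaries: just below min, min, min+1, max-1, max, just above max
Values: [23, 24, 25, 47, 48, 49]

[23, 24, 25, 47, 48, 49]


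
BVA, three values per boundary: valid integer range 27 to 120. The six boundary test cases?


Range: [27, 120]
Boundaries: just below min, min, min+1, max-1, max, just above max
Values: [26, 27, 28, 119, 120, 121]

[26, 27, 28, 119, 120, 121]


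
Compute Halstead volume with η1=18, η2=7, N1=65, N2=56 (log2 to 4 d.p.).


Formula: V = N * log2(η), where N = N1 + N2 and η = η1 + η2
η = 18 + 7 = 25
N = 65 + 56 = 121
log2(25) ≈ 4.6439
V = 121 * 4.6439 = 561.91

561.91


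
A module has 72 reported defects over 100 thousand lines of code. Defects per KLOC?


Defect density = defects / KLOC
Defect density = 72 / 100
Defect density = 0.72 defects/KLOC

0.72 defects/KLOC


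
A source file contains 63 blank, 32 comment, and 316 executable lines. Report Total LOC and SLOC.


Total LOC = blank + comment + code
Total LOC = 63 + 32 + 316 = 411
SLOC (source only) = code = 316

Total LOC: 411, SLOC: 316


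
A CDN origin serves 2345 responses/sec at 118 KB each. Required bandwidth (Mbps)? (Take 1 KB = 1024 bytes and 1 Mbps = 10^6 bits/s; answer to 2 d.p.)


Formula: Mbps = payload_bytes * RPS * 8 / 1e6
Payload per request = 118 KB = 118 * 1024 = 120832 bytes
Total bytes/sec = 120832 * 2345 = 283351040
Total bits/sec = 283351040 * 8 = 2266808320
Mbps = 2266808320 / 1e6 = 2266.81

2266.81 Mbps


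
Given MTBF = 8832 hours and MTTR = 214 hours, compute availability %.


Availability = MTBF / (MTBF + MTTR)
Availability = 8832 / (8832 + 214)
Availability = 8832 / 9046
Availability = 97.6343%

97.6343%


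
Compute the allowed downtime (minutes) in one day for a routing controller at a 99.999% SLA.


Formula: allowed downtime = period * (100 - SLA) / 100
Period (day) = 1440 minutes
Unavailability fraction = (100 - 99.999) / 100
Allowed downtime = 1440 * (100 - 99.999) / 100
Allowed downtime = 0.0144 minutes

0.0144 minutes


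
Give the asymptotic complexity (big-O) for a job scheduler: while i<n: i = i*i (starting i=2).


Reasoning: squaring drives double-exponential growth; iterations ~ log log n
Complexity: O(log log n)

O(log log n)


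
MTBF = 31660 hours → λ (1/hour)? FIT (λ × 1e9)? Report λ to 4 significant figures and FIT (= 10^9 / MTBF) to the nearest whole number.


Formula: λ = 1 / MTBF; FIT = λ × 1e9 = 1e9 / MTBF
λ = 1 / 31660 ≈ 3.159e-05 failures/hour
FIT = 1e9 / 31660 ≈ 31586 failures per 1e9 hours (nearest whole number)

λ = 3.159e-05 /h, FIT = 31586


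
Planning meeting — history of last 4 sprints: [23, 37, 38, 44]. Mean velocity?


Formula: Avg velocity = Total points / Number of sprints
Points: [23, 37, 38, 44]
Sum = 23 + 37 + 38 + 44 = 142
Avg velocity = 142 / 4 = 35.5 points/sprint

35.5 points/sprint


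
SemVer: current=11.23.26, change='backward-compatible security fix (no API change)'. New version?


Current: 11.23.26
Change category: 'backward-compatible security fix (no API change)' → patch bump
SemVer rule: patch bump → increment PATCH (MAJOR and MINOR unchanged)
New: 11.23.27

11.23.27


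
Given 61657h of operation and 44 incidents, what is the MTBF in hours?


Formula: MTBF = Total operating time / Number of failures
MTBF = 61657 / 44
MTBF = 1401.3 hours

1401.3 hours


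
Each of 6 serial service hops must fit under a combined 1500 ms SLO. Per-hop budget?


Formula: per_stage = total_budget / stages
per_stage = 1500 / 6
per_stage = 250.0 ms

250.0 ms


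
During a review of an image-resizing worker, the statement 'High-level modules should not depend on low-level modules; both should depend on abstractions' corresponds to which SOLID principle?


This describes the Dependency Inversion Principle (DIP)

Dependency Inversion Principle (DIP)


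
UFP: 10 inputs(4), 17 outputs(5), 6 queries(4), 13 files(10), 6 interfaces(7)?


UFP = EI*4 + EO*5 + EQ*4 + ILF*10 + EIF*7
UFP = 10*4 + 17*5 + 6*4 + 13*10 + 6*7
UFP = 40 + 85 + 24 + 130 + 42
UFP = 321

321


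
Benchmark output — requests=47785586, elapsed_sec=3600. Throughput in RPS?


Formula: throughput = requests / seconds
throughput = 47785586 / 3600
throughput = 13273.77 requests/second

13273.77 requests/second


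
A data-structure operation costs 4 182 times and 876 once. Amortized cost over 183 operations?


Formula: Amortized cost = Total cost / Operations
Total cost = (182 * 4) + (1 * 876)
Total cost = 728 + 876 = 1604
Amortized = 1604 / 183 = 8.765

8.765


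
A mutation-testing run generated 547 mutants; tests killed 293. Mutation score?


Mutation score = killed / total * 100
Mutation score = 293 / 547 * 100
Mutation score = 53.56%

53.56%


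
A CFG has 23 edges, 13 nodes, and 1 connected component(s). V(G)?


Formula: V(G) = E - N + 2P
V(G) = 23 - 13 + 2*1
V(G) = 10 + 2
V(G) = 12

12


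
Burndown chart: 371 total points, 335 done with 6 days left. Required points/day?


Formula: Required rate = Remaining points / Days left
Remaining = 371 - 335 = 36 points
Required rate = 36 / 6 = 6.0 points/day

6.0 points/day


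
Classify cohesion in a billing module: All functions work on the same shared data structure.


Reasoning: Functions share data
Type: Communicational cohesion

Communicational cohesion


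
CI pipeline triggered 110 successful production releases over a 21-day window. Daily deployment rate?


Formula: deployments per day = releases / days
= 110 / 21
= 5.238 deploys/day
(equivalently, 36.67 deploys/week)

5.238 deploys/day


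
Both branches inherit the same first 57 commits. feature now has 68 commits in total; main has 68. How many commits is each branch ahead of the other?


Common ancestor: commit #57
feature commits after divergence: 68 - 57 = 11
main commits after divergence: 68 - 57 = 11
feature is 11 commits ahead of main
main is 11 commits ahead of feature

feature ahead: 11, main ahead: 11


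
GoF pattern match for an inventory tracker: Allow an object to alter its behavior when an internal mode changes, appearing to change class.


This matches the State pattern

State


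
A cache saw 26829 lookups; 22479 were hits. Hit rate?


Formula: hit rate = hits / (hits + misses) * 100
hit rate = 22479 / (22479 + 4350) * 100
hit rate = 22479 / 26829 * 100
hit rate = 83.79%

83.79%


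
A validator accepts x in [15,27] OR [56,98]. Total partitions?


Valid ranges: [15,27] and [56,98]
Class 1: x < 15 — invalid
Class 2: 15 ≤ x ≤ 27 — valid
Class 3: 27 < x < 56 — invalid (gap between ranges)
Class 4: 56 ≤ x ≤ 98 — valid
Class 5: x > 98 — invalid
Total equivalence classes: 5

5 equivalence classes


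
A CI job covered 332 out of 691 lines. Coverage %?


Coverage = covered / total * 100
Coverage = 332 / 691 * 100
Coverage = 48.05%

48.05%


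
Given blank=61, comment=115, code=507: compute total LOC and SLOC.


Total LOC = blank + comment + code
Total LOC = 61 + 115 + 507 = 683
SLOC (source only) = code = 507

Total LOC: 683, SLOC: 507


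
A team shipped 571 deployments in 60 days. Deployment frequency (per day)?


Formula: deployments per day = releases / days
= 571 / 60
= 9.517 deploys/day
(equivalently, 66.62 deploys/week)

9.517 deploys/day


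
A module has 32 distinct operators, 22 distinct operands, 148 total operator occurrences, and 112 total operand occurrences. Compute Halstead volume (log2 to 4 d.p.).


Formula: V = N * log2(η), where N = N1 + N2 and η = η1 + η2
η = 32 + 22 = 54
N = 148 + 112 = 260
log2(54) ≈ 5.7549
V = 260 * 5.7549 = 1496.27

1496.27


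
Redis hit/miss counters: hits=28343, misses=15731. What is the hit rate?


Formula: hit rate = hits / (hits + misses) * 100
hit rate = 28343 / (28343 + 15731) * 100
hit rate = 28343 / 44074 * 100
hit rate = 64.31%

64.31%


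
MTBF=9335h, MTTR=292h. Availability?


Availability = MTBF / (MTBF + MTTR)
Availability = 9335 / (9335 + 292)
Availability = 9335 / 9627
Availability = 96.9669%

96.9669%


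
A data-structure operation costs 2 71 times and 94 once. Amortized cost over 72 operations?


Formula: Amortized cost = Total cost / Operations
Total cost = (71 * 2) + (1 * 94)
Total cost = 142 + 94 = 236
Amortized = 236 / 72 = 3.2778

3.2778


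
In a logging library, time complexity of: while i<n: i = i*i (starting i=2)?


Reasoning: squaring drives double-exponential growth; iterations ~ log log n
Complexity: O(log log n)

O(log log n)


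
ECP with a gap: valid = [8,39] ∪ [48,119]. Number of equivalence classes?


Valid ranges: [8,39] and [48,119]
Class 1: x < 8 — invalid
Class 2: 8 ≤ x ≤ 39 — valid
Class 3: 39 < x < 48 — invalid (gap between ranges)
Class 4: 48 ≤ x ≤ 119 — valid
Class 5: x > 119 — invalid
Total equivalence classes: 5

5 equivalence classes


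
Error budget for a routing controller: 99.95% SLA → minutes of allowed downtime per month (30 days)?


Formula: allowed downtime = period * (100 - SLA) / 100
Period (month (30 days)) = 43200 minutes
Unavailability fraction = (100 - 99.95) / 100
Allowed downtime = 43200 * (100 - 99.95) / 100
Allowed downtime = 21.6 minutes

21.6 minutes


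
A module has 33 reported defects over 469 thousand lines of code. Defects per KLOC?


Defect density = defects / KLOC
Defect density = 33 / 469
Defect density = 0.07 defects/KLOC

0.07 defects/KLOC


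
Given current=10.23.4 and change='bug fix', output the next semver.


Current: 10.23.4
Change category: 'bug fix' → patch bump
SemVer rule: patch bump → increment PATCH (MAJOR and MINOR unchanged)
New: 10.23.5

10.23.5


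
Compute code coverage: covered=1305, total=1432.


Coverage = covered / total * 100
Coverage = 1305 / 1432 * 100
Coverage = 91.13%

91.13%


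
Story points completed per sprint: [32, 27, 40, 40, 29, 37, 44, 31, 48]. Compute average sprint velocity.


Formula: Avg velocity = Total points / Number of sprints
Points: [32, 27, 40, 40, 29, 37, 44, 31, 48]
Sum = 32 + 27 + 40 + 40 + 29 + 37 + 44 + 31 + 48 = 328
Avg velocity = 328 / 9 = 36.44 points/sprint

36.44 points/sprint


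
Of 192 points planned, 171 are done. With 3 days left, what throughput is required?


Formula: Required rate = Remaining points / Days left
Remaining = 192 - 171 = 21 points
Required rate = 21 / 3 = 7.0 points/day

7.0 points/day


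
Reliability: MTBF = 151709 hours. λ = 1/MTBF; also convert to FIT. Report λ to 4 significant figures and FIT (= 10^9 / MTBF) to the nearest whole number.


Formula: λ = 1 / MTBF; FIT = λ × 1e9 = 1e9 / MTBF
λ = 1 / 151709 ≈ 6.592e-06 failures/hour
FIT = 1e9 / 151709 ≈ 6592 failures per 1e9 hours (nearest whole number)

λ = 6.592e-06 /h, FIT = 6592


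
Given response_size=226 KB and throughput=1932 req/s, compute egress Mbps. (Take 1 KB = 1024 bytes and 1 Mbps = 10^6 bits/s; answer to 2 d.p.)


Formula: Mbps = payload_bytes * RPS * 8 / 1e6
Payload per request = 226 KB = 226 * 1024 = 231424 bytes
Total bytes/sec = 231424 * 1932 = 447111168
Total bits/sec = 447111168 * 8 = 3576889344
Mbps = 3576889344 / 1e6 = 3576.89

3576.89 Mbps


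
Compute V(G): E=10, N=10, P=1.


Formula: V(G) = E - N + 2P
V(G) = 10 - 10 + 2*1
V(G) = 0 + 2
V(G) = 2

2


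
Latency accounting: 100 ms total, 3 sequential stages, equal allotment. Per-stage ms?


Formula: per_stage = total_budget / stages
per_stage = 100 / 3
per_stage = 33.33 ms

33.33 ms


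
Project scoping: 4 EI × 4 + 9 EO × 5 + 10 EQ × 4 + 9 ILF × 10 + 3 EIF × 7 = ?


UFP = EI*4 + EO*5 + EQ*4 + ILF*10 + EIF*7
UFP = 4*4 + 9*5 + 10*4 + 9*10 + 3*7
UFP = 16 + 45 + 40 + 90 + 21
UFP = 212

212


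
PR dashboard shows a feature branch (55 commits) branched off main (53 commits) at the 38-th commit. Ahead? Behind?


Common ancestor: commit #38
feature commits after divergence: 55 - 38 = 17
main commits after divergence: 53 - 38 = 15
feature is 17 commits ahead of main
main is 15 commits ahead of feature

feature ahead: 17, main ahead: 15


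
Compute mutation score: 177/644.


Mutation score = killed / total * 100
Mutation score = 177 / 644 * 100
Mutation score = 27.48%

27.48%


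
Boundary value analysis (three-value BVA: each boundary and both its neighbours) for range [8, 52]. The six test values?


Range: [8, 52]
Boundaries: just below min, min, min+1, max-1, max, just above max
Values: [7, 8, 9, 51, 52, 53]

[7, 8, 9, 51, 52, 53]


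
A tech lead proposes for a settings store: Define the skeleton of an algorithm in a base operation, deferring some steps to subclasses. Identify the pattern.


This matches the Template Method pattern

Template Method
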